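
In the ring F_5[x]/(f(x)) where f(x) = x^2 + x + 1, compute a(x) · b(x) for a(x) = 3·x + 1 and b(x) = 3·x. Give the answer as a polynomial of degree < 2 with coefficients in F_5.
a · b ≡ 4·x + 1 (mod f(x))

Multiply as integer polynomials: a · b = 9·x^2 + 3·x. Reducing coefficients mod 5: a · b ≡ 4·x^2 + 3·x. Now divide by f(x) = x^2 + x + 1 in F_5[x], eliminating the leading term at each step:
  leading term 4·x^2: subtract (4)·f(x) = 4·x^2 + 4·x + 4, leaving 4·x + 1 (coefficients mod 5)
The degree is now < 2, so this is the remainder. Hence a · b ≡ 4·x + 1 in F_5[x]/(f).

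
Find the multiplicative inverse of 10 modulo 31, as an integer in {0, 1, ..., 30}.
Apply the extended Euclidean algorithm to (31, 10), tracking rows (r, s, t) with s·31 + t·10 = r. Each division r_prev = q·r_cur + r_new produces the new row as (previous row) − q·(current row):
  row A: (31, 1, 0)   [1·31 + 0·10 = 31]
  row B: (10, 0, 1)   [0·31 + 1·10 = 10]
  31 = 3·10 + 1   → row C = row A − 3·row B = (1, 1, −3)   [check: 1·31 − 3·10 = 1]
  10 = 10·1 + 0   → remainder 0, stop. gcd = 1 (last nonzero row C).
The gcd is 1, so 10 is invertible mod 31. The last nonzero row gives 1·31 − 3·10 = 1, so t = −3. So 10^(−1) ≡ −3 ≡ 28 (mod 31). Verify: 10 · 28 = 280 ≡ 1 (mod 31). ✓

Final answer: 10^(−1) ≡ 28 (mod 31)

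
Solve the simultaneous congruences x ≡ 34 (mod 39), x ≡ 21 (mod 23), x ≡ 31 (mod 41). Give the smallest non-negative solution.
x ≡ 10486 (mod 36777); the representative in [0, 36777) is 10486

The moduli 39, 23, 41 are pairwise coprime, so by the CRT there is a unique solution mod 39·23·41 = 36777.
Solve by successive substitution. Start with x ≡ 34 (mod 39).
  Combine with x ≡ 21 (mod 23): write x = 34 + 39·t and require 34 + 39·t ≡ 21 (mod 23), i.e. 39·t ≡ 21 − 34 ≡ 10 (mod 23). Since 39^(−1) ≡ 13 (mod 23) (39 ≡ 16 (mod 23)), t ≡ 13·10 ≡ 15 (mod 23). So x ≡ 34 + 39·15 = 619 (mod 897).
  Combine with x ≡ 31 (mod 41): write x = 619 + 897·t and require 619 + 897·t ≡ 31 (mod 41), i.e. 897·t ≡ 31 − 619 ≡ 27 (mod 41). Since 897^(−1) ≡ 8 (mod 41) (897 ≡ 36 (mod 41)), t ≡ 8·27 ≡ 11 (mod 41). So x ≡ 619 + 897·11 = 10486 (mod 36777).
Unique solution in [0, 36777): x = 10486.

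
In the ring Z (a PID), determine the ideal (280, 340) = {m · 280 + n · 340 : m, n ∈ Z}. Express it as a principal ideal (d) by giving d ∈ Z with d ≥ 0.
In the PID Z, (a, b) is generated by gcd(a, b). Compute gcd(340, 280) with the extended Euclidean algorithm, tracking rows (r, s, t) with s·340 + t·280 = r:
  row A: (340, 1, 0)   [1·340 + 0·280 = 340]
  row B: (280, 0, 1)   [0·340 + 1·280 = 280]
  340 = 1·280 + 60   → row C = row A − 1·row B = (60, 1, −1)   [check: 1·340 − 1·280 = 60]
  280 = 4·60 + 40   → row D = row B − 4·row C = (40, −4, 5)   [check: −4·340 + 5·280 = 40]
  60 = 1·40 + 20   → row E = row C − 1·row D = (20, 5, −6)   [check: 5·340 − 6·280 = 20]
  40 = 2·20 + 0   → remainder 0, stop. gcd = 20 (last nonzero row E).
So gcd(280, 340) = 20, with Bézout identity 5·340 − 6·280 = 20. Containment (⊇): the Bézout identity exhibits 20 as an element of (280, 340), giving (20) ⊆ (280, 340). Containment (⊆): since 20 | 280 and 20 | 340 (280 = 20·14, 340 = 20·17), every Z-linear combination of 280 and 340 is divisible by 20, so (280, 340) ⊆ (20). Therefore (280, 340) = (20), d = 20.

Final answer: (280, 340) = (20); d = 20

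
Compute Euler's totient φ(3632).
φ(3632) = 1808

φ is multiplicative, with φ(p^e) = p^e − p^(e−1). Factorise 3632 = 2^4 · 227. Then
  φ(3632) = (2^4 − 2^3) · (227 − 1) = 8 · 226 = 1808.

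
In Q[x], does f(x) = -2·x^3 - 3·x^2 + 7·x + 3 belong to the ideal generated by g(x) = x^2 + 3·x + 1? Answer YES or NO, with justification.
YES

In Q[x] the ideal (g) consists of all multiples of g, so f ∈ (g) iff g | f, i.e. iff the remainder of f on division by g is 0. Divide f by g (g is monic, so eliminate the leading term of the running remainder at each step):
  leading term -2·x^3: subtract (-2·x)·g(x) = -2·x^3 - 6·x^2 - 2·x, leaving 3·x^2 + 9·x + 3
  leading term 3·x^2: subtract (3)·g(x) = 3·x^2 + 9·x + 3, leaving 0
The remainder is 0, so f(x) = g(x) · h(x) with h(x) = 3 - 2·x. Hence g | f, i.e. f ∈ (g).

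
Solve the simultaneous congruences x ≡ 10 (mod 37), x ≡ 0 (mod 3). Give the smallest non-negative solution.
The moduli 37, 3 are pairwise coprime, so by the CRT there is a unique solution mod 37·3 = 111.
Solve by successive substitution. Start with x ≡ 10 (mod 37).
  Combine with x ≡ 0 (mod 3): write x = 10 + 37·t and require 10 + 37·t ≡ 0 (mod 3), i.e. 37·t ≡ 0 − 10 ≡ 2 (mod 3). Since 37^(−1) ≡ 1 (mod 3) (37 ≡ 1 (mod 3)), t ≡ 1·2 ≡ 2 (mod 3). So x ≡ 10 + 37·2 = 84 (mod 111).
Unique solution in [0, 111): x = 84.

Final answer: x ≡ 84 (mod 111); the representative in [0, 111) is 84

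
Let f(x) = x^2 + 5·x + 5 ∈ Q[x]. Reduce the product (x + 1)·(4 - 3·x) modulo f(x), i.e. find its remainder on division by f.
First multiply in Q[x] without reducing: a · b = -3·x^2 + x + 4. Now divide by f(x) = x^2 + 5·x + 5, eliminating the leading term at each step:
  leading term -3·x^2: subtract (-3)·f(x) = -3·x^2 - 15·x - 15, leaving 16·x + 19
The degree is now < 2, so this is the remainder. Hence a · b ≡ 16·x + 19 in Q[x]/(f).

Final answer: a · b ≡ 16·x + 19 (mod f(x))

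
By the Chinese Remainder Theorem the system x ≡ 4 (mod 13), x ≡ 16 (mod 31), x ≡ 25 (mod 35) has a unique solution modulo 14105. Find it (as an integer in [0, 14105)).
x ≡ 5100 (mod 14105); the representative in [0, 14105) is 5100

The moduli 13, 31, 35 are pairwise coprime, so by the CRT there is a unique solution mod 13·31·35 = 14105.
Solve by successive substitution. Start with x ≡ 4 (mod 13).
  Combine with x ≡ 16 (mod 31): write x = 4 + 13·t and require 4 + 13·t ≡ 16 (mod 31), i.e. 13·t ≡ 16 − 4 ≡ 12 (mod 31). Since 13^(−1) ≡ 12 (mod 31), t ≡ 12·12 ≡ 20 (mod 31). So x ≡ 4 + 13·20 = 264 (mod 403).
  Combine with x ≡ 25 (mod 35): write x = 264 + 403·t and require 264 + 403·t ≡ 25 (mod 35), i.e. 403·t ≡ 25 − 264 ≡ 6 (mod 35). Since 403^(−1) ≡ 2 (mod 35) (403 ≡ 18 (mod 35)), t ≡ 2·6 ≡ 12 (mod 35). So x ≡ 264 + 403·12 = 5100 (mod 14105).
Unique solution in [0, 14105): x = 5100.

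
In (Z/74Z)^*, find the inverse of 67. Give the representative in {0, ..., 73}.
67^(−1) ≡ 21 (mod 74)

Apply the extended Euclidean algorithm to (74, 67), tracking rows (r, s, t) with s·74 + t·67 = r. Each division r_prev = q·r_cur + r_new produces the new row as (previous row) − q·(current row):
  row A: (74, 1, 0)   [1·74 + 0·67 = 74]
  row B: (67, 0, 1)   [0·74 + 1·67 = 67]
  74 = 1·67 + 7   → row C = row A − 1·row B = (7, 1, −1)   [check: 1·74 − 1·67 = 7]
  67 = 9·7 + 4   → row D = row B − 9·row C = (4, −9, 10)   [check: −9·74 + 10·67 = 4]
  7 = 1·4 + 3   → row E = row C − 1·row D = (3, 10, −11)   [check: 10·74 − 11·67 = 3]
  4 = 1·3 + 1   → row F = row D − 1·row E = (1, −19, 21)   [check: −19·74 + 21·67 = 1]
  3 = 3·1 + 0   → remainder 0, stop. gcd = 1 (last nonzero row F).
The gcd is 1, so 67 is invertible mod 74. The last nonzero row gives −19·74 + 21·67 = 1, so t = 21. So 67^(−1) ≡ 21 (mod 74). Verify: 67 · 21 = 1407 ≡ 1 (mod 74). ✓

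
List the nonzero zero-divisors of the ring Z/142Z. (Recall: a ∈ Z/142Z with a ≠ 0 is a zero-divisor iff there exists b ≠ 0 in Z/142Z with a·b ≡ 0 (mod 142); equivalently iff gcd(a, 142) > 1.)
nonzero zero-divisors of Z/142Z = {2, 4, 6, 8, 10, 12, 14, 16, 18, 20, 22, 24, 26, 28, 30, 32, 34, 36, 38, 40, 42, 44, 46, 48, 50, 52, 54, 56, 58, 60, 62, 64, 66, 68, 70, 71, 72, 74, 76, 78, 80, 82, 84, 86, 88, 90, 92, 94, 96, 98, 100, 102, 104, 106, 108, 110, 112, 114, 116, 118, 120, 122, 124, 126, 128, 130, 132, 134, 136, 138, 140}

An element a ∈ Z/142Z (with a ≠ 0) is a zero-divisor iff gcd(a, 142) > 1 (because a is a unit precisely when gcd(a, n) = 1, and in Z/nZ every nonzero, non-unit element is a zero-divisor). Scan a = 1, ..., 141 and keep those with gcd(a, 142) > 1:
  gcd(2, 142) = 2, gcd(4, 142) = 2, gcd(6, 142) = 2, gcd(8, 142) = 2, gcd(10, 142) = 2, gcd(12, 142) = 2, gcd(14, 142) = 2, gcd(16, 142) = 2, gcd(18, 142) = 2, gcd(20, 142) = 2, gcd(22, 142) = 2, gcd(24, 142) = 2, gcd(26, 142) = 2, gcd(28, 142) = 2, gcd(30, 142) = 2, gcd(32, 142) = 2, gcd(34, 142) = 2, gcd(36, 142) = 2, gcd(38, 142) = 2, gcd(40, 142) = 2, gcd(42, 142) = 2, gcd(44, 142) = 2, gcd(46, 142) = 2, gcd(48, 142) = 2, gcd(50, 142) = 2, gcd(52, 142) = 2, gcd(54, 142) = 2, gcd(56, 142) = 2, gcd(58, 142) = 2, gcd(60, 142) = 2, gcd(62, 142) = 2, gcd(64, 142) = 2, gcd(66, 142) = 2, gcd(68, 142) = 2, gcd(70, 142) = 2, gcd(71, 142) = 71, gcd(72, 142) = 2, gcd(74, 142) = 2, gcd(76, 142) = 2, gcd(78, 142) = 2, gcd(80, 142) = 2, gcd(82, 142) = 2, gcd(84, 142) = 2, gcd(86, 142) = 2, gcd(88, 142) = 2, gcd(90, 142) = 2, gcd(92, 142) = 2, gcd(94, 142) = 2, gcd(96, 142) = 2, gcd(98, 142) = 2, gcd(100, 142) = 2, gcd(102, 142) = 2, gcd(104, 142) = 2, gcd(106, 142) = 2, gcd(108, 142) = 2, gcd(110, 142) = 2, gcd(112, 142) = 2, gcd(114, 142) = 2, gcd(116, 142) = 2, gcd(118, 142) = 2, gcd(120, 142) = 2, gcd(122, 142) = 2, gcd(124, 142) = 2, gcd(126, 142) = 2, gcd(128, 142) = 2, gcd(130, 142) = 2, gcd(132, 142) = 2, gcd(134, 142) = 2, gcd(136, 142) = 2, gcd(138, 142) = 2, gcd(140, 142) = 2.
All other a ∈ {1, ..., 141} have gcd(a, 142) = 1 and are units. So the nonzero zero-divisors are exactly the 71 values of a appearing in this scan.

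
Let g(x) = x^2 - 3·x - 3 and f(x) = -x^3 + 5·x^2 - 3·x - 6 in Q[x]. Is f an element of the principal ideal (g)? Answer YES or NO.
YES

In Q[x] the ideal (g) consists of all multiples of g, so f ∈ (g) iff g | f, i.e. iff the remainder of f on division by g is 0. Divide f by g (g is monic, so eliminate the leading term of the running remainder at each step):
  leading term -x^3: subtract (-x)·g(x) = -x^3 + 3·x^2 + 3·x, leaving 2·x^2 - 6·x - 6
  leading term 2·x^2: subtract (2)·g(x) = 2·x^2 - 6·x - 6, leaving 0
The remainder is 0, so f(x) = g(x) · h(x) with h(x) = 2 - x. Hence g | f, i.e. f ∈ (g).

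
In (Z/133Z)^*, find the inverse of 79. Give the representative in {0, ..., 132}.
79^(−1) ≡ 32 (mod 133)

Apply the extended Euclidean algorithm to (133, 79), tracking rows (r, s, t) with s·133 + t·79 = r. Each division r_prev = q·r_cur + r_new produces the new row as (previous row) − q·(current row):
  row A: (133, 1, 0)   [1·133 + 0·79 = 133]
  row B: (79, 0, 1)   [0·133 + 1·79 = 79]
  133 = 1·79 + 54   → row C = row A − 1·row B = (54, 1, −1)   [check: 1·133 − 1·79 = 54]
  79 = 1·54 + 25   → row D = row B − 1·row C = (25, −1, 2)   [check: −1·133 + 2·79 = 25]
  54 = 2·25 + 4   → row E = row C − 2·row D = (4, 3, −5)   [check: 3·133 − 5·79 = 4]
  25 = 6·4 + 1   → row F = row D − 6·row E = (1, −19, 32)   [check: −19·133 + 32·79 = 1]
  4 = 4·1 + 0   → remainder 0, stop. gcd = 1 (last nonzero row F).
The gcd is 1, so 79 is invertible mod 133. The last nonzero row gives −19·133 + 32·79 = 1, so t = 32. So 79^(−1) ≡ 32 (mod 133). Verify: 79 · 32 = 2528 ≡ 1 (mod 133). ✓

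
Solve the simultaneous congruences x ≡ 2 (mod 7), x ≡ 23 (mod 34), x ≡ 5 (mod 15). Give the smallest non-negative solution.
x ≡ 2165 (mod 3570); the representative in [0, 3570) is 2165

The moduli 7, 34, 15 are pairwise coprime, so by the CRT there is a unique solution mod 7·34·15 = 3570.
Solve by successive substitution. Start with x ≡ 2 (mod 7).
  Combine with x ≡ 23 (mod 34): write x = 2 + 7·t and require 2 + 7·t ≡ 23 (mod 34), i.e. 7·t ≡ 23 − 2 ≡ 21 (mod 34). Since 7^(−1) ≡ 5 (mod 34), t ≡ 5·21 ≡ 3 (mod 34). So x ≡ 2 + 7·3 = 23 (mod 238).
  Combine with x ≡ 5 (mod 15): write x = 23 + 238·t and require 23 + 238·t ≡ 5 (mod 15), i.e. 238·t ≡ 5 − 23 ≡ 12 (mod 15). Since 238^(−1) ≡ 7 (mod 15) (238 ≡ 13 (mod 15)), t ≡ 7·12 ≡ 9 (mod 15). So x ≡ 23 + 238·9 = 2165 (mod 3570).
Unique solution in [0, 3570): x = 2165.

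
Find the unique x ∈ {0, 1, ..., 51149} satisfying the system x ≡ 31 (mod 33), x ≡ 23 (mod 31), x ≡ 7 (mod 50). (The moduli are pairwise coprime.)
The moduli 33, 31, 50 are pairwise coprime, so by the CRT there is a unique solution mod 33·31·50 = 51150.
Solve by successive substitution. Start with x ≡ 31 (mod 33).
  Combine with x ≡ 23 (mod 31): write x = 31 + 33·t and require 31 + 33·t ≡ 23 (mod 31), i.e. 33·t ≡ 23 − 31 ≡ 23 (mod 31). Since 33^(−1) ≡ 16 (mod 31) (33 ≡ 2 (mod 31)), t ≡ 16·23 ≡ 27 (mod 31). So x ≡ 31 + 33·27 = 922 (mod 1023).
  Combine with x ≡ 7 (mod 50): write x = 922 + 1023·t and require 922 + 1023·t ≡ 7 (mod 50), i.e. 1023·t ≡ 7 − 922 ≡ 35 (mod 50). Since 1023^(−1) ≡ 37 (mod 50) (1023 ≡ 23 (mod 50)), t ≡ 37·35 ≡ 45 (mod 50). So x ≡ 922 + 1023·45 = 46957 (mod 51150).
Unique solution in [0, 51150): x = 46957.

Final answer: x ≡ 46957 (mod 51150); the representative in [0, 51150) is 46957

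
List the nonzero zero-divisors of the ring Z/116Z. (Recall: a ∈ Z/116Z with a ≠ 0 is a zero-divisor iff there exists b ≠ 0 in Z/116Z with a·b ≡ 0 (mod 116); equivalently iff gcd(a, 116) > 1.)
nonzero zero-divisors of Z/116Z = {2, 4, 6, 8, 10, 12, 14, 16, 18, 20, 22, 24, 26, 28, 29, 30, 32, 34, 36, 38, 40, 42, 44, 46, 48, 50, 52, 54, 56, 58, 60, 62, 64, 66, 68, 70, 72, 74, 76, 78, 80, 82, 84, 86, 87, 88, 90, 92, 94, 96, 98, 100, 102, 104, 106, 108, 110, 112, 114}

An element a ∈ Z/116Z (with a ≠ 0) is a zero-divisor iff gcd(a, 116) > 1 (because a is a unit precisely when gcd(a, n) = 1, and in Z/nZ every nonzero, non-unit element is a zero-divisor). Scan a = 1, ..., 115 and keep those with gcd(a, 116) > 1:
  gcd(2, 116) = 2, gcd(4, 116) = 4, gcd(6, 116) = 2, gcd(8, 116) = 4, gcd(10, 116) = 2, gcd(12, 116) = 4, gcd(14, 116) = 2, gcd(16, 116) = 4, gcd(18, 116) = 2, gcd(20, 116) = 4, gcd(22, 116) = 2, gcd(24, 116) = 4, gcd(26, 116) = 2, gcd(28, 116) = 4, gcd(29, 116) = 29, gcd(30, 116) = 2, gcd(32, 116) = 4, gcd(34, 116) = 2, gcd(36, 116) = 4, gcd(38, 116) = 2, gcd(40, 116) = 4, gcd(42, 116) = 2, gcd(44, 116) = 4, gcd(46, 116) = 2, gcd(48, 116) = 4, gcd(50, 116) = 2, gcd(52, 116) = 4, gcd(54, 116) = 2, gcd(56, 116) = 4, gcd(58, 116) = 58, gcd(60, 116) = 4, gcd(62, 116) = 2, gcd(64, 116) = 4, gcd(66, 116) = 2, gcd(68, 116) = 4, gcd(70, 116) = 2, gcd(72, 116) = 4, gcd(74, 116) = 2, gcd(76, 116) = 4, gcd(78, 116) = 2, gcd(80, 116) = 4, gcd(82, 116) = 2, gcd(84, 116) = 4, gcd(86, 116) = 2, gcd(87, 116) = 29, gcd(88, 116) = 4, gcd(90, 116) = 2, gcd(92, 116) = 4, gcd(94, 116) = 2, gcd(96, 116) = 4, gcd(98, 116) = 2, gcd(100, 116) = 4, gcd(102, 116) = 2, gcd(104, 116) = 4, gcd(106, 116) = 2, gcd(108, 116) = 4, gcd(110, 116) = 2, gcd(112, 116) = 4, gcd(114, 116) = 2.
All other a ∈ {1, ..., 115} have gcd(a, 116) = 1 and are units. So the nonzero zero-divisors are exactly the 59 values of a appearing in this scan.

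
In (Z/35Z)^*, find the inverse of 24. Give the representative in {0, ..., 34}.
24^(−1) ≡ 19 (mod 35)

Apply the extended Euclidean algorithm to (35, 24), tracking rows (r, s, t) with s·35 + t·24 = r. Each division r_prev = q·r_cur + r_new produces the new row as (previous row) − q·(current row):
  row A: (35, 1, 0)   [1·35 + 0·24 = 35]
  row B: (24, 0, 1)   [0·35 + 1·24 = 24]
  35 = 1·24 + 11   → row C = row A − 1·row B = (11, 1, −1)   [check: 1·35 − 1·24 = 11]
  24 = 2·11 + 2   → row D = row B − 2·row C = (2, −2, 3)   [check: −2·35 + 3·24 = 2]
  11 = 5·2 + 1   → row E = row C − 5·row D = (1, 11, −16)   [check: 11·35 − 16·24 = 1]
  2 = 2·1 + 0   → remainder 0, stop. gcd = 1 (last nonzero row E).
The gcd is 1, so 24 is invertible mod 35. The last nonzero row gives 11·35 − 16·24 = 1, so t = −16. So 24^(−1) ≡ −16 ≡ 19 (mod 35). Verify: 24 · 19 = 456 ≡ 1 (mod 35). ✓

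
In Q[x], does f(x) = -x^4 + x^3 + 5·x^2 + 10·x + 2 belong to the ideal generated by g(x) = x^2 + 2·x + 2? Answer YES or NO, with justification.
NO

In Q[x] the ideal (g) consists of all multiples of g, so f ∈ (g) iff g | f, i.e. iff the remainder of f on division by g is 0. Divide f by g (g is monic, so eliminate the leading term of the running remainder at each step):
  leading term -x^4: subtract (-x^2)·g(x) = -x^4 - 2·x^3 - 2·x^2, leaving 3·x^3 + 7·x^2 + 10·x + 2
  leading term 3·x^3: subtract (3·x)·g(x) = 3·x^3 + 6·x^2 + 6·x, leaving x^2 + 4·x + 2
  leading term x^2: subtract (1)·g(x) = x^2 + 2·x + 2, leaving 2·x
The remainder r(x) = 2·x ≠ 0 (and deg r < deg g), so g ∤ f, i.e. f ∉ (g).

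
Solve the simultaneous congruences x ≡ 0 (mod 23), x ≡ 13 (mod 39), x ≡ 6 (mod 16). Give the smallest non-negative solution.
x ≡ 598 (mod 14352); the representative in [0, 14352) is 598

The moduli 23, 39, 16 are pairwise coprime, so by the CRT there is a unique solution mod 23·39·16 = 14352.
Solve by successive substitution. Start with x ≡ 0 (mod 23).
  Combine with x ≡ 13 (mod 39): write x = 23·t and require 23·t ≡ 13 (mod 39). Since 23^(−1) ≡ 17 (mod 39), t ≡ 17·13 ≡ 26 (mod 39). So x ≡ 23·26 = 598 (mod 897).
  Combine with x ≡ 6 (mod 16): write x = 598 + 897·t and require 598 + 897·t ≡ 6 (mod 16), i.e. 897·t ≡ 6 − 598 ≡ 0 (mod 16). Since 897^(−1) ≡ 1 (mod 16) (897 ≡ 1 (mod 16)), t ≡ 1·0 ≡ 0 (mod 16). So x ≡ 598 + 897·0 = 598 (mod 14352).
Unique solution in [0, 14352): x = 598.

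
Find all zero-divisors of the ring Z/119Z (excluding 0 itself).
nonzero zero-divisors of Z/119Z = {7, 14, 17, 21, 28, 34, 35, 42, 49, 51, 56, 63, 68, 70, 77, 84, 85, 91, 98, 102, 105, 112}

An element a ∈ Z/119Z (with a ≠ 0) is a zero-divisor iff gcd(a, 119) > 1 (because a is a unit precisely when gcd(a, n) = 1, and in Z/nZ every nonzero, non-unit element is a zero-divisor). Scan a = 1, ..., 118 and keep those with gcd(a, 119) > 1:
  gcd(7, 119) = 7, gcd(14, 119) = 7, gcd(17, 119) = 17, gcd(21, 119) = 7, gcd(28, 119) = 7, gcd(34, 119) = 17, gcd(35, 119) = 7, gcd(42, 119) = 7, gcd(49, 119) = 7, gcd(51, 119) = 17, gcd(56, 119) = 7, gcd(63, 119) = 7, gcd(68, 119) = 17, gcd(70, 119) = 7, gcd(77, 119) = 7, gcd(84, 119) = 7, gcd(85, 119) = 17, gcd(91, 119) = 7, gcd(98, 119) = 7, gcd(102, 119) = 17, gcd(105, 119) = 7, gcd(112, 119) = 7.
All other a ∈ {1, ..., 118} have gcd(a, 119) = 1 and are units. So the nonzero zero-divisors are exactly the 22 values of a appearing in this scan.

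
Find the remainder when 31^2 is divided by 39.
Use repeated squaring. Binary(2) = 10. Walk through the bits of the exponent 2 left-to-right: at each bit after the leading one, square the running value, then multiply by 31 if the bit is 1 (always reducing mod 39):
  bit 1 = 1 (leading): start with 31.
  bit 2 = 0: square 31^2 = 961 ≡ 25 (mod 39).
Final value: 31^2 ≡ 25 (mod 39).

Final answer: 25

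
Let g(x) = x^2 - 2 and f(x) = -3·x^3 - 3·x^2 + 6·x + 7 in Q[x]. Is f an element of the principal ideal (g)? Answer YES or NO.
In Q[x] the ideal (g) consists of all multiples of g, so f ∈ (g) iff g | f, i.e. iff the remainder of f on division by g is 0. Divide f by g (g is monic, so eliminate the leading term of the running remainder at each step):
  leading term -3·x^3: subtract (-3·x)·g(x) = -3·x^3 + 6·x, leaving 7 - 3·x^2
  leading term -3·x^2: subtract (-3)·g(x) = 6 - 3·x^2, leaving 1
The remainder r(x) = 1 ≠ 0 (and deg r < deg g), so g ∤ f, i.e. f ∉ (g).

Final answer: NO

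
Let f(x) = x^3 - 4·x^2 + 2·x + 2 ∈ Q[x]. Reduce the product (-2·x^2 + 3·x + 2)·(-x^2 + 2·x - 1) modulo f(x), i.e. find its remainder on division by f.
a · b ≡ 6·x^2 - 5·x - 4 (mod f(x))

First multiply in Q[x] without reducing: a · b = 2·x^4 - 7·x^3 + 6·x^2 + x - 2. Now divide by f(x) = x^3 - 4·x^2 + 2·x + 2, eliminating the leading term at each step:
  leading term 2·x^4: subtract (2·x)·f(x) = 2·x^4 - 8·x^3 + 4·x^2 + 4·x, leaving x^3 + 2·x^2 - 3·x - 2
  leading term x^3: subtract (1)·f(x) = x^3 - 4·x^2 + 2·x + 2, leaving 6·x^2 - 5·x - 4
The degree is now < 3, so this is the remainder. Hence a · b ≡ 6·x^2 - 5·x - 4 in Q[x]/(f).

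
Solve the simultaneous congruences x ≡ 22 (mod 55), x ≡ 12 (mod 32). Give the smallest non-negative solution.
x ≡ 1452 (mod 1760); the representative in [0, 1760) is 1452

The moduli 55, 32 are pairwise coprime, so by the CRT there is a unique solution mod 55·32 = 1760.
Solve by successive substitution. Start with x ≡ 22 (mod 55).
  Combine with x ≡ 12 (mod 32): write x = 22 + 55·t and require 22 + 55·t ≡ 12 (mod 32), i.e. 55·t ≡ 12 − 22 ≡ 22 (mod 32). Since 55^(−1) ≡ 7 (mod 32) (55 ≡ 23 (mod 32)), t ≡ 7·22 ≡ 26 (mod 32). So x ≡ 22 + 55·26 = 1452 (mod 1760).
Unique solution in [0, 1760): x = 1452.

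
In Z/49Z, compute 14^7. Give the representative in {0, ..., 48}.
0

Use repeated squaring. Binary(7) = 111. Walk through the bits of the exponent 7 left-to-right: at each bit after the leading one, square the running value, then multiply by 14 if the bit is 1 (always reducing mod 49):
  bit 1 = 1 (leading): start with 14.
  bit 2 = 1: square 14^2 = 196 ≡ 0; bit is 1, so multiply 0·14 = 0 (mod 49).
  bit 3 = 1: square 0^2 = 0; bit is 1, so multiply 0·14 = 0 (mod 49).
Final value: 14^7 ≡ 0 (mod 49).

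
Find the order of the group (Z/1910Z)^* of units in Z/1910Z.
|(Z/1910Z)^*| = 760

(Z/1910Z)^* consists of the classes a with gcd(a, 1910) = 1, so its order is φ(1910). φ is multiplicative, with φ(p^e) = p^e − p^(e−1). Factorise 1910 = 2 · 5 · 191. Then
  φ(1910) = (2 − 1) · (5 − 1) · (191 − 1) = 1 · 4 · 190 = 760.
Thus |(Z/1910Z)^*| = 760.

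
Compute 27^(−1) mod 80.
27^(−1) ≡ 3 (mod 80)

Apply the extended Euclidean algorithm to (80, 27), tracking rows (r, s, t) with s·80 + t·27 = r. Each division r_prev = q·r_cur + r_new produces the new row as (previous row) − q·(current row):
  row A: (80, 1, 0)   [1·80 + 0·27 = 80]
  row B: (27, 0, 1)   [0·80 + 1·27 = 27]
  80 = 2·27 + 26   → row C = row A − 2·row B = (26, 1, −2)   [check: 1·80 − 2·27 = 26]
  27 = 1·26 + 1   → row D = row B − 1·row C = (1, −1, 3)   [check: −1·80 + 3·27 = 1]
  26 = 26·1 + 0   → remainder 0, stop. gcd = 1 (last nonzero row D).
The gcd is 1, so 27 is invertible mod 80. The last nonzero row gives −1·80 + 3·27 = 1, so t = 3. So 27^(−1) ≡ 3 (mod 80). Verify: 27 · 3 = 81 ≡ 1 (mod 80). ✓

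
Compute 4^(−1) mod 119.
Apply the extended Euclidean algorithm to (119, 4), tracking rows (r, s, t) with s·119 + t·4 = r. Each division r_prev = q·r_cur + r_new produces the new row as (previous row) − q·(current row):
  row A: (119, 1, 0)   [1·119 + 0·4 = 119]
  row B: (4, 0, 1)   [0·119 + 1·4 = 4]
  119 = 29·4 + 3   → row C = row A − 29·row B = (3, 1, −29)   [check: 1·119 − 29·4 = 3]
  4 = 1·3 + 1   → row D = row B − 1·row C = (1, −1, 30)   [check: −1·119 + 30·4 = 1]
  3 = 3·1 + 0   → remainder 0, stop. gcd = 1 (last nonzero row D).
The gcd is 1, so 4 is invertible mod 119. The last nonzero row gives −1·119 + 30·4 = 1, so t = 30. So 4^(−1) ≡ 30 (mod 119). Verify: 4 · 30 = 120 ≡ 1 (mod 119). ✓

Final answer: 4^(−1) ≡ 30 (mod 119)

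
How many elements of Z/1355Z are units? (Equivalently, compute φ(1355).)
Z/1355Z has φ(1355) = 1080 units

An element a ∈ Z/1355Z is a unit iff gcd(a, 1355) = 1, so the number of units is φ(1355). φ is multiplicative, with φ(p^e) = p^e − p^(e−1). Factorise 1355 = 5 · 271. Then
  φ(1355) = (5 − 1) · (271 − 1) = 4 · 270 = 1080.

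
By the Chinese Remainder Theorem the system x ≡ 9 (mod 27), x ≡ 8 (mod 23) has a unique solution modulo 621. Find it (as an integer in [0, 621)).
The moduli 27, 23 are pairwise coprime, so by the CRT there is a unique solution mod 27·23 = 621.
Solve by successive substitution. Start with x ≡ 9 (mod 27).
  Combine with x ≡ 8 (mod 23): write x = 9 + 27·t and require 9 + 27·t ≡ 8 (mod 23), i.e. 27·t ≡ 8 − 9 ≡ 22 (mod 23). Since 27^(−1) ≡ 6 (mod 23) (27 ≡ 4 (mod 23)), t ≡ 6·22 ≡ 17 (mod 23). So x ≡ 9 + 27·17 = 468 (mod 621).
Unique solution in [0, 621): x = 468.

Final answer: x ≡ 468 (mod 621); the representative in [0, 621) is 468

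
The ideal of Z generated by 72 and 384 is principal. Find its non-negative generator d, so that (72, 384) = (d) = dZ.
In the PID Z, (a, b) is generated by gcd(a, b). Compute gcd(384, 72) with the extended Euclidean algorithm, tracking rows (r, s, t) with s·384 + t·72 = r:
  row A: (384, 1, 0)   [1·384 + 0·72 = 384]
  row B: (72, 0, 1)   [0·384 + 1·72 = 72]
  384 = 5·72 + 24   → row C = row A − 5·row B = (24, 1, −5)   [check: 1·384 − 5·72 = 24]
  72 = 3·24 + 0   → remainder 0, stop. gcd = 24 (last nonzero row C).
So gcd(72, 384) = 24, with Bézout identity 1·384 − 5·72 = 24. Containment (⊇): the Bézout identity exhibits 24 as an element of (72, 384), giving (24) ⊆ (72, 384). Containment (⊆): since 24 | 72 and 24 | 384 (72 = 24·3, 384 = 24·16), every Z-linear combination of 72 and 384 is divisible by 24, so (72, 384) ⊆ (24). Therefore (72, 384) = (24), d = 24.

Final answer: (72, 384) = (24); d = 24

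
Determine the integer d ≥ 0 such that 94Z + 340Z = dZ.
(94, 340) = (2); d = 2

In the PID Z, (a, b) is generated by gcd(a, b). Compute gcd(340, 94) with the extended Euclidean algorithm, tracking rows (r, s, t) with s·340 + t·94 = r:
  row A: (340, 1, 0)   [1·340 + 0·94 = 340]
  row B: (94, 0, 1)   [0·340 + 1·94 = 94]
  340 = 3·94 + 58   → row C = row A − 3·row B = (58, 1, −3)   [check: 1·340 − 3·94 = 58]
  94 = 1·58 + 36   → row D = row B − 1·row C = (36, −1, 4)   [check: −1·340 + 4·94 = 36]
  58 = 1·36 + 22   → row E = row C − 1·row D = (22, 2, −7)   [check: 2·340 − 7·94 = 22]
  36 = 1·22 + 14   → row F = row D − 1·row E = (14, −3, 11)   [check: −3·340 + 11·94 = 14]
  22 = 1·14 + 8   → row G = row E − 1·row F = (8, 5, −18)   [check: 5·340 − 18·94 = 8]
  14 = 1·8 + 6   → row H = row F − 1·row G = (6, −8, 29)   [check: −8·340 + 29·94 = 6]
  8 = 1·6 + 2   → row I = row G − 1·row H = (2, 13, −47)   [check: 13·340 − 47·94 = 2]
  6 = 3·2 + 0   → remainder 0, stop. gcd = 2 (last nonzero row I).
So gcd(94, 340) = 2, with Bézout identity 13·340 − 47·94 = 2. Containment (⊇): the Bézout identity exhibits 2 as an element of (94, 340), giving (2) ⊆ (94, 340). Containment (⊆): since 2 | 94 and 2 | 340 (94 = 2·47, 340 = 2·170), every Z-linear combination of 94 and 340 is divisible by 2, so (94, 340) ⊆ (2). Therefore (94, 340) = (2), d = 2.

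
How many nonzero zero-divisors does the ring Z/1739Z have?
Z/1739Z has 82 nonzero zero-divisors

In Z/1739Z each nonzero element is either a unit (gcd with 1739 is 1) or a zero-divisor (gcd > 1). The number of units is φ(1739): factorise 1739 = 37 · 47, so φ(1739) = (37 − 1) · (47 − 1) = 36 · 46 = 1656. The nonzero elements number 1739 − 1 = 1738. Hence the nonzero zero-divisors number 1738 − 1656 = 82.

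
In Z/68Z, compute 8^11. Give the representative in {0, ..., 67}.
Use repeated squaring. Binary(11) = 1011. Walk through the bits of the exponent 11 left-to-right: at each bit after the leading one, square the running value, then multiply by 8 if the bit is 1 (always reducing mod 68):
  bit 1 = 1 (leading): start with 8.
  bit 2 = 0: square 8^2 = 64 (mod 68).
  bit 3 = 1: square 64^2 = 4096 ≡ 16; bit is 1, so multiply 16·8 = 128 ≡ 60 (mod 68).
  bit 4 = 1: square 60^2 = 3600 ≡ 64; bit is 1, so multiply 64·8 = 512 ≡ 36 (mod 68).
Final value: 8^11 ≡ 36 (mod 68).

Final answer: 36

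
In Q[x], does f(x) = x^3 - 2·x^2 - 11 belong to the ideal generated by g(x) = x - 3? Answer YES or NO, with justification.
In Q[x] the ideal (g) consists of all multiples of g, so f ∈ (g) iff g | f, i.e. iff the remainder of f on division by g is 0. Divide f by g (g is monic, so eliminate the leading term of the running remainder at each step):
  leading term x^3: subtract (x^2)·g(x) = x^3 - 3·x^2, leaving x^2 - 11
  leading term x^2: subtract (x)·g(x) = x^2 - 3·x, leaving 3·x - 11
  leading term 3·x: subtract (3)·g(x) = 3·x - 9, leaving -2
The remainder r(x) = -2 ≠ 0 (and deg r < deg g), so g ∤ f, i.e. f ∉ (g).

Final answer: NO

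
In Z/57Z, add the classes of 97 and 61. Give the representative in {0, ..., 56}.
Reduce the summands first: 97 ≡ 40, 61 ≡ 4 (mod 57), so 97 + 61 ≡ 40 + 4 (mod 57). 40 + 4 = 44; 44 = 0·57 + 44, so (97 + 61) mod 57 = 44.

Final answer: 44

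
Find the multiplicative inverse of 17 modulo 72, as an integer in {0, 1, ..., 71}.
17^(−1) ≡ 17 (mod 72)

Apply the extended Euclidean algorithm to (72, 17), tracking rows (r, s, t) with s·72 + t·17 = r. Each division r_prev = q·r_cur + r_new produces the new row as (previous row) − q·(current row):
  row A: (72, 1, 0)   [1·72 + 0·17 = 72]
  row B: (17, 0, 1)   [0·72 + 1·17 = 17]
  72 = 4·17 + 4   → row C = row A − 4·row B = (4, 1, −4)   [check: 1·72 − 4·17 = 4]
  17 = 4·4 + 1   → row D = row B − 4·row C = (1, −4, 17)   [check: −4·72 + 17·17 = 1]
  4 = 4·1 + 0   → remainder 0, stop. gcd = 1 (last nonzero row D).
The gcd is 1, so 17 is invertible mod 72. The last nonzero row gives −4·72 + 17·17 = 1, so t = 17. So 17^(−1) ≡ 17 (mod 72). Verify: 17 · 17 = 289 ≡ 1 (mod 72). ✓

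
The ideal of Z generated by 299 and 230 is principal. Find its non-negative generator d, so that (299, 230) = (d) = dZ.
(299, 230) = (23); d = 23

In the PID Z, (a, b) is generated by gcd(a, b). Compute gcd(299, 230) with the extended Euclidean algorithm, tracking rows (r, s, t) with s·299 + t·230 = r:
  row A: (299, 1, 0)   [1·299 + 0·230 = 299]
  row B: (230, 0, 1)   [0·299 + 1·230 = 230]
  299 = 1·230 + 69   → row C = row A − 1·row B = (69, 1, −1)   [check: 1·299 − 1·230 = 69]
  230 = 3·69 + 23   → row D = row B − 3·row C = (23, −3, 4)   [check: −3·299 + 4·230 = 23]
  69 = 3·23 + 0   → remainder 0, stop. gcd = 23 (last nonzero row D).
So gcd(299, 230) = 23, with Bézout identity −3·299 + 4·230 = 23. Containment (⊇): the Bézout identity exhibits 23 as an element of (299, 230), giving (23) ⊆ (299, 230). Containment (⊆): since 23 | 299 and 23 | 230 (299 = 23·13, 230 = 23·10), every Z-linear combination of 299 and 230 is divisible by 23, so (299, 230) ⊆ (23). Therefore (299, 230) = (23), d = 23.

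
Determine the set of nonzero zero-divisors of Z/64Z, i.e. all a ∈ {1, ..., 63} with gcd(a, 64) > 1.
An element a ∈ Z/64Z (with a ≠ 0) is a zero-divisor iff gcd(a, 64) > 1 (because a is a unit precisely when gcd(a, n) = 1, and in Z/nZ every nonzero, non-unit element is a zero-divisor). Scan a = 1, ..., 63 and keep those with gcd(a, 64) > 1:
  gcd(2, 64) = 2, gcd(4, 64) = 4, gcd(6, 64) = 2, gcd(8, 64) = 8, gcd(10, 64) = 2, gcd(12, 64) = 4, gcd(14, 64) = 2, gcd(16, 64) = 16, gcd(18, 64) = 2, gcd(20, 64) = 4, gcd(22, 64) = 2, gcd(24, 64) = 8, gcd(26, 64) = 2, gcd(28, 64) = 4, gcd(30, 64) = 2, gcd(32, 64) = 32, gcd(34, 64) = 2, gcd(36, 64) = 4, gcd(38, 64) = 2, gcd(40, 64) = 8, gcd(42, 64) = 2, gcd(44, 64) = 4, gcd(46, 64) = 2, gcd(48, 64) = 16, gcd(50, 64) = 2, gcd(52, 64) = 4, gcd(54, 64) = 2, gcd(56, 64) = 8, gcd(58, 64) = 2, gcd(60, 64) = 4, gcd(62, 64) = 2.
All other a ∈ {1, ..., 63} have gcd(a, 64) = 1 and are units. So the nonzero zero-divisors are exactly the 31 values of a appearing in this scan.

Final answer: nonzero zero-divisors of Z/64Z = {2, 4, 6, 8, 10, 12, 14, 16, 18, 20, 22, 24, 26, 28, 30, 32, 34, 36, 38, 40, 42, 44, 46, 48, 50, 52, 54, 56, 58, 60, 62}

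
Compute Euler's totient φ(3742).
φ(3742) = 1870

φ is multiplicative, with φ(p^e) = p^e − p^(e−1). Factorise 3742 = 2 · 1871. Then
  φ(3742) = (2 − 1) · (1871 − 1) = 1 · 1870 = 1870.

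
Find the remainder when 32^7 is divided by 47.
7

Use repeated squaring. Binary(7) = 111. Walk through the bits of the exponent 7 left-to-right: at each bit after the leading one, square the running value, then multiply by 32 if the bit is 1 (always reducing mod 47):
  bit 1 = 1 (leading): start with 32.
  bit 2 = 1: square 32^2 = 1024 ≡ 37; bit is 1, so multiply 37·32 = 1184 ≡ 9 (mod 47).
  bit 3 = 1: square 9^2 = 81 ≡ 34; bit is 1, so multiply 34·32 = 1088 ≡ 7 (mod 47).
Final value: 32^7 ≡ 7 (mod 47).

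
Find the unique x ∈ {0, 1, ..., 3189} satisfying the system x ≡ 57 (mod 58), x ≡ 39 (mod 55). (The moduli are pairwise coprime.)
The moduli 58, 55 are pairwise coprime, so by the CRT there is a unique solution mod 58·55 = 3190.
Solve by successive substitution. Start with x ≡ 57 (mod 58).
  Combine with x ≡ 39 (mod 55): write x = 57 + 58·t and require 57 + 58·t ≡ 39 (mod 55), i.e. 58·t ≡ 39 − 57 ≡ 37 (mod 55). Since 58^(−1) ≡ 37 (mod 55) (58 ≡ 3 (mod 55)), t ≡ 37·37 ≡ 49 (mod 55). So x ≡ 57 + 58·49 = 2899 (mod 3190).
Unique solution in [0, 3190): x = 2899.

Final answer: x ≡ 2899 (mod 3190); the representative in [0, 3190) is 2899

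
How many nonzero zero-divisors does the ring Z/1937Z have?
In Z/1937Z each nonzero element is either a unit (gcd with 1937 is 1) or a zero-divisor (gcd > 1). The number of units is φ(1937): factorise 1937 = 13 · 149, so φ(1937) = (13 − 1) · (149 − 1) = 12 · 148 = 1776. The nonzero elements number 1937 − 1 = 1936. Hence the nonzero zero-divisors number 1936 − 1776 = 160.

Final answer: Z/1937Z has 160 nonzero zero-divisors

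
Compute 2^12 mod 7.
1

Use repeated squaring. Binary(12) = 1100. Walk through the bits of the exponent 12 left-to-right: at each bit after the leading one, square the running value, then multiply by 2 if the bit is 1 (always reducing mod 7):
  bit 1 = 1 (leading): start with 2.
  bit 2 = 1: square 2^2 = 4; bit is 1, so multiply 4·2 = 8 ≡ 1 (mod 7).
  bit 3 = 0: square 1^2 = 1 (mod 7).
  bit 4 = 0: square 1^2 = 1 (mod 7).
Final value: 2^12 ≡ 1 (mod 7).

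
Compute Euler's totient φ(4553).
φ(4553) = 4368

φ is multiplicative, with φ(p^e) = p^e − p^(e−1). Factorise 4553 = 29 · 157. Then
  φ(4553) = (29 − 1) · (157 − 1) = 28 · 156 = 4368.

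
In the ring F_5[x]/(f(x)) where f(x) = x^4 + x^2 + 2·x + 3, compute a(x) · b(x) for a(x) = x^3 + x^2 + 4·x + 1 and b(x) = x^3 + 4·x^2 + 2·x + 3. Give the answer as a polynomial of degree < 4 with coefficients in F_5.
a · b ≡ 3·x^2 + x + 1 (mod f(x))

Multiply as integer polynomials: a · b = x^6 + 5·x^5 + 10·x^4 + 22·x^3 + 15·x^2 + 14·x + 3. Reducing coefficients mod 5: a · b ≡ x^6 + 2·x^3 + 4·x + 3. Now divide by f(x) = x^4 + x^2 + 2·x + 3 in F_5[x], eliminating the leading term at each step:
  leading term x^6: subtract (x^2)·f(x) = x^6 + x^4 + 2·x^3 + 3·x^2, leaving 4·x^4 + 2·x^2 + 4·x + 3 (coefficients mod 5)
  leading term 4·x^4: subtract (4)·f(x) = 4·x^4 + 4·x^2 + 3·x + 2, leaving 3·x^2 + x + 1 (coefficients mod 5)
The degree is now < 4, so this is the remainder. Hence a · b ≡ 3·x^2 + x + 1 in F_5[x]/(f).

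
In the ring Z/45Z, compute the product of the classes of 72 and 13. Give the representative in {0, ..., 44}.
Reduce the factors first: 72 ≡ 27 (mod 45), so 72 · 13 ≡ 27 · 13 (mod 45). 27 · 13 = 351. Dividing by 45: 351 = 7·45 + 36. So (72 · 13) mod 45 = 36.

Final answer: 36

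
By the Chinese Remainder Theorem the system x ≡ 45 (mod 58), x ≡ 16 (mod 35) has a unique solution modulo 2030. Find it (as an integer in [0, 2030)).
x ≡ 1031 (mod 2030); the representative in [0, 2030) is 1031

The moduli 58, 35 are pairwise coprime, so by the CRT there is a unique solution mod 58·35 = 2030.
Solve by successive substitution. Start with x ≡ 45 (mod 58).
  Combine with x ≡ 16 (mod 35): write x = 45 + 58·t and require 45 + 58·t ≡ 16 (mod 35), i.e. 58·t ≡ 16 − 45 ≡ 6 (mod 35). Since 58^(−1) ≡ 32 (mod 35) (58 ≡ 23 (mod 35)), t ≡ 32·6 ≡ 17 (mod 35). So x ≡ 45 + 58·17 = 1031 (mod 2030).
Unique solution in [0, 2030): x = 1031.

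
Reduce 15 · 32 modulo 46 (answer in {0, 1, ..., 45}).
Both factors are already reduced mod 46. 15 · 32 = 480. Dividing by 46: 480 = 10·46 + 20. So (15 · 32) mod 46 = 20.

Final answer: 20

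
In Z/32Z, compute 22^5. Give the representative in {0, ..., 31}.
0

Use repeated squaring. Binary(5) = 101. Walk through the bits of the exponent 5 left-to-right: at each bit after the leading one, square the running value, then multiply by 22 if the bit is 1 (always reducing mod 32):
  bit 1 = 1 (leading): start with 22.
  bit 2 = 0: square 22^2 = 484 ≡ 4 (mod 32).
  bit 3 = 1: square 4^2 = 16; bit is 1, so multiply 16·22 = 352 ≡ 0 (mod 32).
Final value: 22^5 ≡ 0 (mod 32).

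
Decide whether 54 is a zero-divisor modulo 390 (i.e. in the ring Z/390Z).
gcd(54, 390) = 6 > 1, so 54 is not a unit in Z/390Z. In Z/nZ every nonzero non-unit is a zero-divisor: explicitly, take b = 390/gcd = 65 ≠ 0 (mod 390); then 54·65 = 3510 = 9·390, i.e. 54·65 ≡ 0 (mod 390). So 54 is a zero-divisor.

Final answer: YES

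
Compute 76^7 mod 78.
28

Use repeated squaring. Binary(7) = 111. Walk through the bits of the exponent 7 left-to-right: at each bit after the leading one, square the running value, then multiply by 76 if the bit is 1 (always reducing mod 78):
  bit 1 = 1 (leading): start with 76.
  bit 2 = 1: square 76^2 = 5776 ≡ 4; bit is 1, so multiply 4·76 = 304 ≡ 70 (mod 78).
  bit 3 = 1: square 70^2 = 4900 ≡ 64; bit is 1, so multiply 64·76 = 4864 ≡ 28 (mod 78).
Final value: 76^7 ≡ 28 (mod 78).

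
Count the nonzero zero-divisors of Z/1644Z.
In Z/1644Z each nonzero element is either a unit (gcd with 1644 is 1) or a zero-divisor (gcd > 1). The number of units is φ(1644): factorise 1644 = 2^2 · 3 · 137, so φ(1644) = (2^2 − 2^1) · (3 − 1) · (137 − 1) = 2 · 2 · 136 = 544. The nonzero elements number 1644 − 1 = 1643. Hence the nonzero zero-divisors number 1643 − 544 = 1099.

Final answer: Z/1644Z has 1099 nonzero zero-divisors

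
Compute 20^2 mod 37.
30

Use repeated squaring. Binary(2) = 10. Walk through the bits of the exponent 2 left-to-right: at each bit after the leading one, square the running value, then multiply by 20 if the bit is 1 (always reducing mod 37):
  bit 1 = 1 (leading): start with 20.
  bit 2 = 0: square 20^2 = 400 ≡ 30 (mod 37).
Final value: 20^2 ≡ 30 (mod 37).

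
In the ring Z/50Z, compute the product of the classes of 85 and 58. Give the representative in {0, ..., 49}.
30

Reduce the factors first: 85 ≡ 35, 58 ≡ 8 (mod 50), so 85 · 58 ≡ 35 · 8 (mod 50). 35 · 8 = 280. Dividing by 50: 280 = 5·50 + 30. So (85 · 58) mod 50 = 30.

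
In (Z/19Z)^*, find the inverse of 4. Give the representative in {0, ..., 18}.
4^(−1) ≡ 5 (mod 19)

Apply the extended Euclidean algorithm to (19, 4), tracking rows (r, s, t) with s·19 + t·4 = r. Each division r_prev = q·r_cur + r_new produces the new row as (previous row) − q·(current row):
  row A: (19, 1, 0)   [1·19 + 0·4 = 19]
  row B: (4, 0, 1)   [0·19 + 1·4 = 4]
  19 = 4·4 + 3   → row C = row A − 4·row B = (3, 1, −4)   [check: 1·19 − 4·4 = 3]
  4 = 1·3 + 1   → row D = row B − 1·row C = (1, −1, 5)   [check: −1·19 + 5·4 = 1]
  3 = 3·1 + 0   → remainder 0, stop. gcd = 1 (last nonzero row D).
The gcd is 1, so 4 is invertible mod 19. The last nonzero row gives −1·19 + 5·4 = 1, so t = 5. So 4^(−1) ≡ 5 (mod 19). Verify: 4 · 5 = 20 ≡ 1 (mod 19). ✓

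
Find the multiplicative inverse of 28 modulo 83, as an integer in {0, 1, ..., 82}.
28^(−1) ≡ 3 (mod 83)

Apply the extended Euclidean algorithm to (83, 28), tracking rows (r, s, t) with s·83 + t·28 = r. Each division r_prev = q·r_cur + r_new produces the new row as (previous row) − q·(current row):
  row A: (83, 1, 0)   [1·83 + 0·28 = 83]
  row B: (28, 0, 1)   [0·83 + 1·28 = 28]
  83 = 2·28 + 27   → row C = row A − 2·row B = (27, 1, −2)   [check: 1·83 − 2·28 = 27]
  28 = 1·27 + 1   → row D = row B − 1·row C = (1, −1, 3)   [check: −1·83 + 3·28 = 1]
  27 = 27·1 + 0   → remainder 0, stop. gcd = 1 (last nonzero row D).
The gcd is 1, so 28 is invertible mod 83. The last nonzero row gives −1·83 + 3·28 = 1, so t = 3. So 28^(−1) ≡ 3 (mod 83). Verify: 28 · 3 = 84 ≡ 1 (mod 83). ✓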